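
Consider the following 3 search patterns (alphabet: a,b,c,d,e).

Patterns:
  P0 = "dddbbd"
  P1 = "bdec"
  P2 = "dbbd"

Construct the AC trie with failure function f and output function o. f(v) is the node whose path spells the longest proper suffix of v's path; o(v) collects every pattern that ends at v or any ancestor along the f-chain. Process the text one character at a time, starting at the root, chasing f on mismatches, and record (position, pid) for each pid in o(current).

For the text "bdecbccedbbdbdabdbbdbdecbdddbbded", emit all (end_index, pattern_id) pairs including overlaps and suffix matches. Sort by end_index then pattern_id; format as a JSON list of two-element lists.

Build automaton:
Trie nodes:
  n0 'ε': b→7 d→1
  n1 'd': b→11 d→2
  n2 'dd': d→3
  n3 'ddd': b→4
  n4 'dddb': b→5
  n5 'dddbb': d→6
  n6 'dddbbd': ·  ←P0
  n7 'b': d→8
  n8 'bd': e→9
  n9 'bde': c→10
  n10 'bdec': ·  ←P1
  n11 'db': b→12
  n12 'dbb': d→13
  n13 'dbbd': ·  ←P2

BFS fail/out derivation:
  n1('d'): parent n0 fail=0; on 'd' 0 → fail=0;  out ∅∪∅=∅
  n7('b'): parent n0 fail=0; on 'b' 0 → fail=0;  out ∅∪∅=∅
  n2('dd'): parent n1 fail=0; on 'd' 0 → fail=1;  out ∅∪∅=∅
  n8('bd'): parent n7 fail=0; on 'd' 0 → fail=1;  out ∅∪∅=∅
  n11('db'): parent n1 fail=0; on 'b' 0 → fail=7;  out ∅∪∅=∅
  n3('ddd'): parent n2 fail=1; on 'd' 1 → fail=2;  out ∅∪∅=∅
  n9('bde'): parent n8 fail=1; on 'e' 1→0 → fail=0;  out ∅∪∅=∅
  n12('dbb'): parent n11 fail=7; on 'b' 7→0 → fail=7;  out ∅∪∅=∅
  n4('dddb'): parent n3 fail=2; on 'b' 2→1 → fail=11;  out ∅∪∅=∅
  n10('bdec'): parent n9 fail=0; on 'c' 0 → fail=0;  out {1}∪∅={1}
  n13('dbbd'): parent n12 fail=7; on 'd' 7 → fail=8;  out {2}∪∅={2}
  n5('dddbb'): parent n4 fail=11; on 'b' 11 → fail=12;  out ∅∪∅=∅
  n6('dddbbd'): parent n5 fail=12; on 'd' 12 → fail=13;  out {0}∪{2}={0,2}

Text stream:
pos 0 'b': at 7
pos 1 'd': at 8
pos 2 'e': at 9
pos 3 'c': at 10  emit P1@[0:3]
pos 4 'b': at 7 (fail-walked)
pos 5 'c': at 0 (fail-walked)
pos 6 'c': at 0
pos 7 'e': at 0
pos 8 'd': at 1
pos 9 'b': at 11
pos 10 'b': at 12
pos 11 'd': at 13  emit P2@[8:11]
pos 12 'b': at 11 (fail-walked)
pos 13 'd': at 8 (fail-walked)
pos 14 'a': at 0 (fail-walked)
pos 15 'b': at 7
pos 16 'd': at 8
pos 17 'b': at 11 (fail-walked)
pos 18 'b': at 12
pos 19 'd': at 13  emit P2@[16:19]
pos 20 'b': at 11 (fail-walked)
pos 21 'd': at 8 (fail-walked)
pos 22 'e': at 9
pos 23 'c': at 10  emit P1@[20:23]
pos 24 'b': at 7 (fail-walked)
pos 25 'd': at 8
pos 26 'd': at 2 (fail-walked)
pos 27 'd': at 3
pos 28 'b': at 4
pos 29 'b': at 5
pos 30 'd': at 6  emit P0@[25:30],P2@[27:30]
pos 31 'e': at 9 (fail-walked)
pos 32 'd': at 1 (fail-walked)

All matches (sorted): [[3,1],[11,2],[19,2],[23,1],[30,0],[30,2]]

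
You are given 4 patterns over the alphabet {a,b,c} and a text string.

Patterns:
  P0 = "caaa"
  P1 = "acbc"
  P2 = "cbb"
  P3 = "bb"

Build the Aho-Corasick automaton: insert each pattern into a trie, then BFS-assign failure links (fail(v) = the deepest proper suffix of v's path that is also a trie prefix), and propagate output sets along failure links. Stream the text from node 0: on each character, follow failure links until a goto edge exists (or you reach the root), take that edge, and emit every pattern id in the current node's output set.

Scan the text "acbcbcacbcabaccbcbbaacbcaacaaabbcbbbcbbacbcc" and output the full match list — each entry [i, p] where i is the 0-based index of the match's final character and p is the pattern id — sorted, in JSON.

Construct AC machine:
Trie (insert patterns):
  0='ε' goto a→5 b→11 c→1
  1='c' goto a→2 b→9
  2='ca' goto a→3
  3='caa' goto a→4
  4='caaa' goto ·  ←P0
  5='a' goto c→6
  6='ac' goto b→7
  7='acb' goto c→8
  8='acbc' goto ·  ←P1
  9='cb' goto b→10
  10='cbb' goto ·  ←P2
  11='b' goto b→12
  12='bb' goto ·  ←P3

BFS fail/out derivation:
  fail(1) 'c': from fail(0)=0 chase 'c': 0 ⇒ 0;  out=∅∪out(0)=∅
  fail(5) 'a': from fail(0)=0 chase 'a': 0 ⇒ 0;  out=∅∪out(0)=∅
  fail(11) 'b': from fail(0)=0 chase 'b': 0 ⇒ 0;  out=∅∪out(0)=∅
  fail(2) 'ca': from fail(1)=0 chase 'a': 0 ⇒ 5;  out=∅∪out(5)=∅
  fail(6) 'ac': from fail(5)=0 chase 'c': 0 ⇒ 1;  out=∅∪out(1)=∅
  fail(9) 'cb': from fail(1)=0 chase 'b': 0 ⇒ 11;  out=∅∪out(11)=∅
  fail(12) 'bb': from fail(11)=0 chase 'b': 0 ⇒ 11;  out={3}∪out(11)={3}
  fail(3) 'caa': from fail(2)=5 chase 'a': 5→0 ⇒ 5;  out=∅∪out(5)=∅
  fail(7) 'acb': from fail(6)=1 chase 'b': 1 ⇒ 9;  out=∅∪out(9)=∅
  fail(10) 'cbb': from fail(9)=11 chase 'b': 11 ⇒ 12;  out={2}∪out(12)={2,3}
  fail(4) 'caaa': from fail(3)=5 chase 'a': 5→0 ⇒ 5;  out={0}∪out(5)={0}
  fail(8) 'acbc': from fail(7)=9 chase 'c': 9→11→0 ⇒ 1;  out={1}∪out(1)={1}

Scan:
[0] read 'a'  n0⇒n5
[1] read 'c'  n5⇒n6
[2] read 'b'  n6⇒n7
[3] read 'c'  n7⇒n8  emit P1@[0:3]
[4] read 'b'  n8⇒n9 ·f
[5] read 'c'  n9⇒n1 ·f
[6] read 'a'  n1⇒n2
[7] read 'c'  n2⇒n6 ·f
[8] read 'b'  n6⇒n7
[9] read 'c'  n7⇒n8  emit P1@[6:9]
[10] read 'a'  n8⇒n2 ·f
[11] read 'b'  n2⇒n11 ·f
[12] read 'a'  n11⇒n5 ·f
[13] read 'c'  n5⇒n6
[14] read 'c'  n6⇒n1 ·f
[15] read 'b'  n1⇒n9
[16] read 'c'  n9⇒n1 ·f
[17] read 'b'  n1⇒n9
[18] read 'b'  n9⇒n10  emit P2@[16:18],P3@[17:18]
[19] read 'a'  n10⇒n5 ·f
[20] read 'a'  n5⇒n5 ·f
[21] read 'c'  n5⇒n6
[22] read 'b'  n6⇒n7
[23] read 'c'  n7⇒n8  emit P1@[20:23]
[24] read 'a'  n8⇒n2 ·f
[25] read 'a'  n2⇒n3
[26] read 'c'  n3⇒n6 ·f
[27] read 'a'  n6⇒n2 ·f
[28] read 'a'  n2⇒n3
[29] read 'a'  n3⇒n4  emit P0@[26:29]
[30] read 'b'  n4⇒n11 ·f
[31] read 'b'  n11⇒n12  emit P3@[30:31]
[32] read 'c'  n12⇒n1 ·f
[33] read 'b'  n1⇒n9
[34] read 'b'  n9⇒n10  emit P2@[32:34],P3@[33:34]
[35] read 'b'  n10⇒n12 ·f  emit P3@[34:35]
[36] read 'c'  n12⇒n1 ·f
[37] read 'b'  n1⇒n9
[38] read 'b'  n9⇒n10  emit P2@[36:38],P3@[37:38]
[39] read 'a'  n10⇒n5 ·f
[40] read 'c'  n5⇒n6
[41] read 'b'  n6⇒n7
[42] read 'c'  n7⇒n8  emit P1@[39:42]
[43] read 'c'  n8⇒n1 ·f

All matches (sorted): [[3,1],[9,1],[18,2],[18,3],[23,1],[29,0],[31,3],[34,2],[34,3],[35,3],[38,2],[38,3],[42,1]]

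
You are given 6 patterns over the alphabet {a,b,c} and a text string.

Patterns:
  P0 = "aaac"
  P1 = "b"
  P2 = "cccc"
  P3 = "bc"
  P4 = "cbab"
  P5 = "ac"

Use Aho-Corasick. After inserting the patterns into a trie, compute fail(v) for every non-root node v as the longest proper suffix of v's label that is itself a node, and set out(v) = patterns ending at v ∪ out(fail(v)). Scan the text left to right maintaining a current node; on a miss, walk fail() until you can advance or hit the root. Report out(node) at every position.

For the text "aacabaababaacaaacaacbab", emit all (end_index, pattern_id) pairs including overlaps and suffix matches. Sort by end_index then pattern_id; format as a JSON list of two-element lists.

Build:
Trie (insert patterns):
  0='ε' goto a→1 b→5 c→6
  1='a' goto a→2 c→14
  2='aa' goto a→3
  3='aaa' goto c→4
  4='aaac' goto ·  [P0 ends]
  5='b' goto c→10  [P1 ends]
  6='c' goto b→11 c→7
  7='cc' goto c→8
  8='ccc' goto c→9
  9='cccc' goto ·  [P2 ends]
  10='bc' goto ·  [P3 ends]
  11='cb' goto a→12
  12='cba' goto b→13
  13='cbab' goto ·  [P4 ends]
  14='ac' goto ·  [P5 ends]

BFS fail/out derivation:
  fail(1) 'a': from fail(0)=0 chase 'a': 0 ⇒ 0;  out=∅∪out(0)=∅
  fail(5) 'b': from fail(0)=0 chase 'b': 0 ⇒ 0;  out={1}∪out(0)={1}
  fail(6) 'c': from fail(0)=0 chase 'c': 0 ⇒ 0;  out=∅∪out(0)=∅
  fail(2) 'aa': from fail(1)=0 chase 'a': 0 ⇒ 1;  out=∅∪out(1)=∅
  fail(7) 'cc': from fail(6)=0 chase 'c': 0 ⇒ 6;  out=∅∪out(6)=∅
  fail(10) 'bc': from fail(5)=0 chase 'c': 0 ⇒ 6;  out={3}∪out(6)={3}
  fail(11) 'cb': from fail(6)=0 chase 'b': 0 ⇒ 5;  out=∅∪out(5)={1}
  fail(14) 'ac': from fail(1)=0 chase 'c': 0 ⇒ 6;  out={5}∪out(6)={5}
  fail(3) 'aaa': from fail(2)=1 chase 'a': 1 ⇒ 2;  out=∅∪out(2)=∅
  fail(8) 'ccc': from fail(7)=6 chase 'c': 6 ⇒ 7;  out=∅∪out(7)=∅
  fail(12) 'cba': from fail(11)=5 chase 'a': 5→0 ⇒ 1;  out=∅∪out(1)=∅
  fail(4) 'aaac': from fail(3)=2 chase 'c': 2→1 ⇒ 14;  out={0}∪out(14)={0,5}
  fail(9) 'cccc': from fail(8)=7 chase 'c': 7 ⇒ 8;  out={2}∪out(8)={2}
  fail(13) 'cbab': from fail(12)=1 chase 'b': 1→0 ⇒ 5;  out={4}∪out(5)={1,4}

Run:
i=0 'a': node 0→1
i=1 'a': node 1→2
i=2 'c': node 2→14 (via fail)  ** P5@[1:2]
i=3 'a': node 14→1 (via fail)
i=4 'b': node 1→5 (via fail)  ** P1@[4:4]
i=5 'a': node 5→1 (via fail)
i=6 'a': node 1→2
i=7 'b': node 2→5 (via fail)  ** P1@[7:7]
i=8 'a': node 5→1 (via fail)
i=9 'b': node 1→5 (via fail)  ** P1@[9:9]
i=10 'a': node 5→1 (via fail)
i=11 'a': node 1→2
i=12 'c': node 2→14 (via fail)  ** P5@[11:12]
i=13 'a': node 14→1 (via fail)
i=14 'a': node 1→2
i=15 'a': node 2→3
i=16 'c': node 3→4  ** P0@[13:16],P5@[15:16]
i=17 'a': node 4→1 (via fail)
i=18 'a': node 1→2
i=19 'c': node 2→14 (via fail)  ** P5@[18:19]
i=20 'b': node 14→11 (via fail)  ** P1@[20:20]
i=21 'a': node 11→12
i=22 'b': node 12→13  ** P1@[22:22],P4@[19:22]

All matches (sorted): [[2,5],[4,1],[7,1],[9,1],[12,5],[16,0],[16,5],[19,5],[20,1],[22,1],[22,4]]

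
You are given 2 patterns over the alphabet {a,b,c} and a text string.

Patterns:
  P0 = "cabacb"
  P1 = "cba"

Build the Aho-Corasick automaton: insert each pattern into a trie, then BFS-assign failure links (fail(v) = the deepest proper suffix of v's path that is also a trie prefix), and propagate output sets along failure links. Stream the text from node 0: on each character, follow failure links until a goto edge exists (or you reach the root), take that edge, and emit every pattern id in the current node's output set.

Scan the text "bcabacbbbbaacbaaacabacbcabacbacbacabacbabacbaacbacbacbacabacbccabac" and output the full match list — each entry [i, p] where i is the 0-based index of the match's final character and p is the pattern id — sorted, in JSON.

Build:
Trie (insert patterns):
  n0 'ε': c→1
  n1 'c': a→2 b→7
  n2 'ca': b→3
  n3 'cab': a→4
  n4 'caba': c→5
  n5 'cabac': b→6
  n6 'cabacb': ·  [P0 ends]
  n7 'cb': a→8
  n8 'cba': ·  [P1 ends]

Failure links (BFS by depth):
  n1('c'): parent n0 fail=0; on 'c' 0 → fail=0;  out ∅∪∅=∅
  n2('ca'): parent n1 fail=0; on 'a' 0 → fail=0;  out ∅∪∅=∅
  n7('cb'): parent n1 fail=0; on 'b' 0 → fail=0;  out ∅∪∅=∅
  n3('cab'): parent n2 fail=0; on 'b' 0 → fail=0;  out ∅∪∅=∅
  n8('cba'): parent n7 fail=0; on 'a' 0 → fail=0;  out {1}∪∅={1}
  n4('caba'): parent n3 fail=0; on 'a' 0 → fail=0;  out ∅∪∅=∅
  n5('cabac'): parent n4 fail=0; on 'c' 0 → fail=1;  out ∅∪∅=∅
  n6('cabacb'): parent n5 fail=1; on 'b' 1 → fail=7;  out {0}∪∅={0}

Scan:
pos 0 'b': at 0
pos 1 'c': at 1
pos 2 'a': at 2
pos 3 'b': at 3
pos 4 'a': at 4
pos 5 'c': at 5
pos 6 'b': at 6  emit P0@[1:6]
pos 7 'b': at 0 ·f
pos 8 'b': at 0
pos 9 'b': at 0
pos 10 'a': at 0
pos 11 'a': at 0
pos 12 'c': at 1
pos 13 'b': at 7
pos 14 'a': at 8  emit P1@[12:14]
pos 15 'a': at 0 ·f
pos 16 'a': at 0
pos 17 'c': at 1
pos 18 'a': at 2
pos 19 'b': at 3
pos 20 'a': at 4
pos 21 'c': at 5
pos 22 'b': at 6  emit P0@[17:22]
pos 23 'c': at 1 ·f
pos 24 'a': at 2
pos 25 'b': at 3
pos 26 'a': at 4
pos 27 'c': at 5
pos 28 'b': at 6  emit P0@[23:28]
pos 29 'a': at 8 ·f  emit P1@[27:29]
pos 30 'c': at 1 ·f
pos 31 'b': at 7
pos 32 'a': at 8  emit P1@[30:32]
pos 33 'c': at 1 ·f
pos 34 'a': at 2
pos 35 'b': at 3
pos 36 'a': at 4
pos 37 'c': at 5
pos 38 'b': at 6  emit P0@[33:38]
pos 39 'a': at 8 ·f  emit P1@[37:39]
pos 40 'b': at 0 ·f
pos 41 'a': at 0
pos 42 'c': at 1
pos 43 'b': at 7
pos 44 'a': at 8  emit P1@[42:44]
pos 45 'a': at 0 ·f
pos 46 'c': at 1
pos 47 'b': at 7
pos 48 'a': at 8  emit P1@[46:48]
pos 49 'c': at 1 ·f
pos 50 'b': at 7
pos 51 'a': at 8  emit P1@[49:51]
pos 52 'c': at 1 ·f
pos 53 'b': at 7
pos 54 'a': at 8  emit P1@[52:54]
pos 55 'c': at 1 ·f
pos 56 'a': at 2
pos 57 'b': at 3
pos 58 'a': at 4
pos 59 'c': at 5
pos 60 'b': at 6  emit P0@[55:60]
pos 61 'c': at 1 ·f
pos 62 'c': at 1 ·f
pos 63 'a': at 2
pos 64 'b': at 3
pos 65 'a': at 4
pos 66 'c': at 5

All matches (sorted): [[6,0],[14,1],[22,0],[28,0],[29,1],[32,1],[38,0],[39,1],[44,1],[48,1],[51,1],[54,1],[60,0]]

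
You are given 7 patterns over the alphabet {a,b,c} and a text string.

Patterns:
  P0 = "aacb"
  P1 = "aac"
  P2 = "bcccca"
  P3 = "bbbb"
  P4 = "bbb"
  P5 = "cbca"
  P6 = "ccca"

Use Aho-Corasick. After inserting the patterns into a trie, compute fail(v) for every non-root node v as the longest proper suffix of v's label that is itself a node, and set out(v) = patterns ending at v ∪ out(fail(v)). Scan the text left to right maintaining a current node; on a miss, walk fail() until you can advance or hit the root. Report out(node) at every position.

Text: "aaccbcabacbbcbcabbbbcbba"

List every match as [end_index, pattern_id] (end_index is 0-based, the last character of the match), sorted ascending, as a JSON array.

Construct AC machine:
Trie (insert patterns):
  n0 'ε': a→1 b→5 c→14
  n1 'a': a→2
  n2 'aa': c→3
  n3 'aac': b→4  [P1 ends]
  n4 'aacb': ·  [P0 ends]
  n5 'b': b→11 c→6
  n6 'bc': c→7
  n7 'bcc': c→8
  n8 'bccc': c→9
  n9 'bcccc': a→10
  n10 'bcccca': ·  [P2 ends]
  n11 'bb': b→12
  n12 'bbb': b→13  [P4 ends]
  n13 'bbbb': ·  [P3 ends]
  n14 'c': b→15 c→18
  n15 'cb': c→16
  n16 'cbc': a→17
  n17 'cbca': ·  [P5 ends]
  n18 'cc': c→19
  n19 'ccc': a→20
  n20 'ccca': ·  [P6 ends]

Failure links (BFS by depth):
  fail(1) 'a': from fail(0)=0 chase 'a': 0 ⇒ 0;  out=∅∪out(0)=∅
  fail(5) 'b': from fail(0)=0 chase 'b': 0 ⇒ 0;  out=∅∪out(0)=∅
  fail(14) 'c': from fail(0)=0 chase 'c': 0 ⇒ 0;  out=∅∪out(0)=∅
  fail(2) 'aa': from fail(1)=0 chase 'a': 0 ⇒ 1;  out=∅∪out(1)=∅
  fail(6) 'bc': from fail(5)=0 chase 'c': 0 ⇒ 14;  out=∅∪out(14)=∅
  fail(11) 'bb': from fail(5)=0 chase 'b': 0 ⇒ 5;  out=∅∪out(5)=∅
  fail(15) 'cb': from fail(14)=0 chase 'b': 0 ⇒ 5;  out=∅∪out(5)=∅
  fail(18) 'cc': from fail(14)=0 chase 'c': 0 ⇒ 14;  out=∅∪out(14)=∅
  fail(3) 'aac': from fail(2)=1 chase 'c': 1→0 ⇒ 14;  out={1}∪out(14)={1}
  fail(7) 'bcc': from fail(6)=14 chase 'c': 14 ⇒ 18;  out=∅∪out(18)=∅
  fail(12) 'bbb': from fail(11)=5 chase 'b': 5 ⇒ 11;  out={4}∪out(11)={4}
  fail(16) 'cbc': from fail(15)=5 chase 'c': 5 ⇒ 6;  out=∅∪out(6)=∅
  fail(19) 'ccc': from fail(18)=14 chase 'c': 14 ⇒ 18;  out=∅∪out(18)=∅
  fail(4) 'aacb': from fail(3)=14 chase 'b': 14 ⇒ 15;  out={0}∪out(15)={0}
  fail(8) 'bccc': from fail(7)=18 chase 'c': 18 ⇒ 19;  out=∅∪out(19)=∅
  fail(13) 'bbbb': from fail(12)=11 chase 'b': 11 ⇒ 12;  out={3}∪out(12)={3,4}
  fail(17) 'cbca': from fail(16)=6 chase 'a': 6→14→0 ⇒ 1;  out={5}∪out(1)={5}
  fail(20) 'ccca': from fail(19)=18 chase 'a': 18→14→0 ⇒ 1;  out={6}∪out(1)={6}
  fail(9) 'bcccc': from fail(8)=19 chase 'c': 19→18 ⇒ 19;  out=∅∪out(19)=∅
  fail(10) 'bcccca': from fail(9)=19 chase 'a': 19 ⇒ 20;  out={2}∪out(20)={2,6}

Run:
i=0 'a': node 0→1
i=1 'a': node 1→2
i=2 'c': node 2→3  → match P1@[0:2]
i=3 'c': node 3→18 (via fail)
i=4 'b': node 18→15 (via fail)
i=5 'c': node 15→16
i=6 'a': node 16→17  → match P5@[3:6]
i=7 'b': node 17→5 (via fail)
i=8 'a': node 5→1 (via fail)
i=9 'c': node 1→14 (via fail)
i=10 'b': node 14→15
i=11 'b': node 15→11 (via fail)
i=12 'c': node 11→6 (via fail)
i=13 'b': node 6→15 (via fail)
i=14 'c': node 15→16
i=15 'a': node 16→17  → match P5@[12:15]
i=16 'b': node 17→5 (via fail)
i=17 'b': node 5→11
i=18 'b': node 11→12  → match P4@[16:18]
i=19 'b': node 12→13  → match P3@[16:19],P4@[17:19]
i=20 'c': node 13→6 (via fail)
i=21 'b': node 6→15 (via fail)
i=22 'b': node 15→11 (via fail)
i=23 'a': node 11→1 (via fail)

Matches: [[2,1],[6,5],[15,5],[18,4],[19,3],[19,4]]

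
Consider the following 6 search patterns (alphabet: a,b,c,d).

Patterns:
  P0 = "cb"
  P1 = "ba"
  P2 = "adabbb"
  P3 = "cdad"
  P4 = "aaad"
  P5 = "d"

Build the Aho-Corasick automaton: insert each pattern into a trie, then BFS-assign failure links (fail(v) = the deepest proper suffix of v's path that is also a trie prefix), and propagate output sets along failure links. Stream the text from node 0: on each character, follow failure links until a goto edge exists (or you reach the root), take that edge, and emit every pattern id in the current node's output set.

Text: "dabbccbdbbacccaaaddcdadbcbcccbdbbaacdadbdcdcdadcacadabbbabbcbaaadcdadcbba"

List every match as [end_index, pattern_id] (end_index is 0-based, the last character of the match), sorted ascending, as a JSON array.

Build automaton:
Trie nodes:
  n0 'ε': a→5 b→3 c→1 d→17
  n1 'c': b→2 d→11
  n2 'cb': ·  [P0 ends]
  n3 'b': a→4
  n4 'ba': ·  [P1 ends]
  n5 'a': a→14 d→6
  n6 'ad': a→7
  n7 'ada': b→8
  n8 'adab': b→9
  n9 'adabb': b→10
  n10 'adabbb': ·  [P2 ends]
  n11 'cd': a→12
  n12 'cda': d→13
  n13 'cdad': ·  [P3 ends]
  n14 'aa': a→15
  n15 'aaa': d→16
  n16 'aaad': ·  [P4 ends]
  n17 'd': ·  [P5 ends]

Failure links (BFS by depth):
  fail(1) 'c': from fail(0)=0 chase 'c': 0 ⇒ 0;  out=∅∪out(0)=∅
  fail(3) 'b': from fail(0)=0 chase 'b': 0 ⇒ 0;  out=∅∪out(0)=∅
  fail(5) 'a': from fail(0)=0 chase 'a': 0 ⇒ 0;  out=∅∪out(0)=∅
  fail(17) 'd': from fail(0)=0 chase 'd': 0 ⇒ 0;  out={5}∪out(0)={5}
  fail(2) 'cb': from fail(1)=0 chase 'b': 0 ⇒ 3;  out={0}∪out(3)={0}
  fail(4) 'ba': from fail(3)=0 chase 'a': 0 ⇒ 5;  out={1}∪out(5)={1}
  fail(6) 'ad': from fail(5)=0 chase 'd': 0 ⇒ 17;  out=∅∪out(17)={5}
  fail(11) 'cd': from fail(1)=0 chase 'd': 0 ⇒ 17;  out=∅∪out(17)={5}
  fail(14) 'aa': from fail(5)=0 chase 'a': 0 ⇒ 5;  out=∅∪out(5)=∅
  fail(7) 'ada': from fail(6)=17 chase 'a': 17→0 ⇒ 5;  out=∅∪out(5)=∅
  fail(12) 'cda': from fail(11)=17 chase 'a': 17→0 ⇒ 5;  out=∅∪out(5)=∅
  fail(15) 'aaa': from fail(14)=5 chase 'a': 5 ⇒ 14;  out=∅∪out(14)=∅
  fail(8) 'adab': from fail(7)=5 chase 'b': 5→0 ⇒ 3;  out=∅∪out(3)=∅
  fail(13) 'cdad': from fail(12)=5 chase 'd': 5 ⇒ 6;  out={3}∪out(6)={3,5}
  fail(16) 'aaad': from fail(15)=14 chase 'd': 14→5 ⇒ 6;  out={4}∪out(6)={4,5}
  fail(9) 'adabb': from fail(8)=3 chase 'b': 3→0 ⇒ 3;  out=∅∪out(3)=∅
  fail(10) 'adabbb': from fail(9)=3 chase 'b': 3→0 ⇒ 3;  out={2}∪out(3)={2}

Run:
[0] read 'd'  n0⇒n17  → match P5@[0:0]
[1] read 'a'  n17⇒n5 ·f
[2] read 'b'  n5⇒n3 ·f
[3] read 'b'  n3⇒n3 ·f
[4] read 'c'  n3⇒n1 ·f
[5] read 'c'  n1⇒n1 ·f
[6] read 'b'  n1⇒n2  → match P0@[5:6]
[7] read 'd'  n2⇒n17 ·f  → match P5@[7:7]
[8] read 'b'  n17⇒n3 ·f
[9] read 'b'  n3⇒n3 ·f
[10] read 'a'  n3⇒n4  → match P1@[9:10]
[11] read 'c'  n4⇒n1 ·f
[12] read 'c'  n1⇒n1 ·f
[13] read 'c'  n1⇒n1 ·f
[14] read 'a'  n1⇒n5 ·f
[15] read 'a'  n5⇒n14
[16] read 'a'  n14⇒n15
[17] read 'd'  n15⇒n16  → match P4@[14:17],P5@[17:17]
[18] read 'd'  n16⇒n17 ·f  → match P5@[18:18]
[19] read 'c'  n17⇒n1 ·f
[20] read 'd'  n1⇒n11  → match P5@[20:20]
[21] read 'a'  n11⇒n12
[22] read 'd'  n12⇒n13  → match P3@[19:22],P5@[22:22]
[23] read 'b'  n13⇒n3 ·f
[24] read 'c'  n3⇒n1 ·f
[25] read 'b'  n1⇒n2  → match P0@[24:25]
[26] read 'c'  n2⇒n1 ·f
[27] read 'c'  n1⇒n1 ·f
[28] read 'c'  n1⇒n1 ·f
[29] read 'b'  n1⇒n2  → match P0@[28:29]
[30] read 'd'  n2⇒n17 ·f  → match P5@[30:30]
[31] read 'b'  n17⇒n3 ·f
[32] read 'b'  n3⇒n3 ·f
[33] read 'a'  n3⇒n4  → match P1@[32:33]
[34] read 'a'  n4⇒n14 ·f
[35] read 'c'  n14⇒n1 ·f
[36] read 'd'  n1⇒n11  → match P5@[36:36]
[37] read 'a'  n11⇒n12
[38] read 'd'  n12⇒n13  → match P3@[35:38],P5@[38:38]
[39] read 'b'  n13⇒n3 ·f
[40] read 'd'  n3⇒n17 ·f  → match P5@[40:40]
[41] read 'c'  n17⇒n1 ·f
[42] read 'd'  n1⇒n11  → match P5@[42:42]
[43] read 'c'  n11⇒n1 ·f
[44] read 'd'  n1⇒n11  → match P5@[44:44]
[45] read 'a'  n11⇒n12
[46] read 'd'  n12⇒n13  → match P3@[43:46],P5@[46:46]
[47] read 'c'  n13⇒n1 ·f
[48] read 'a'  n1⇒n5 ·f
[49] read 'c'  n5⇒n1 ·f
[50] read 'a'  n1⇒n5 ·f
[51] read 'd'  n5⇒n6  → match P5@[51:51]
[52] read 'a'  n6⇒n7
[53] read 'b'  n7⇒n8
[54] read 'b'  n8⇒n9
[55] read 'b'  n9⇒n10  → match P2@[50:55]
[56] read 'a'  n10⇒n4 ·f  → match P1@[55:56]
[57] read 'b'  n4⇒n3 ·f
[58] read 'b'  n3⇒n3 ·f
[59] read 'c'  n3⇒n1 ·f
[60] read 'b'  n1⇒n2  → match P0@[59:60]
[61] read 'a'  n2⇒n4 ·f  → match P1@[60:61]
[62] read 'a'  n4⇒n14 ·f
[63] read 'a'  n14⇒n15
[64] read 'd'  n15⇒n16  → match P4@[61:64],P5@[64:64]
[65] read 'c'  n16⇒n1 ·f
[66] read 'd'  n1⇒n11  → match P5@[66:66]
[67] read 'a'  n11⇒n12
[68] read 'd'  n12⇒n13  → match P3@[65:68],P5@[68:68]
[69] read 'c'  n13⇒n1 ·f
[70] read 'b'  n1⇒n2  → match P0@[69:70]
[71] read 'b'  n2⇒n3 ·f
[72] read 'a'  n3⇒n4  → match P1@[71:72]

All matches (sorted): [[0,5],[6,0],[7,5],[10,1],[17,4],[17,5],[18,5],[20,5],[22,3],[22,5],[25,0],[29,0],[30,5],[33,1],[36,5],[38,3],[38,5],[40,5],[42,5],[44,5],[46,3],[46,5],[51,5],[55,2],[56,1],[60,0],[61,1],[64,4],[64,5],[66,5],[68,3],[68,5],[70,0],[72,1]]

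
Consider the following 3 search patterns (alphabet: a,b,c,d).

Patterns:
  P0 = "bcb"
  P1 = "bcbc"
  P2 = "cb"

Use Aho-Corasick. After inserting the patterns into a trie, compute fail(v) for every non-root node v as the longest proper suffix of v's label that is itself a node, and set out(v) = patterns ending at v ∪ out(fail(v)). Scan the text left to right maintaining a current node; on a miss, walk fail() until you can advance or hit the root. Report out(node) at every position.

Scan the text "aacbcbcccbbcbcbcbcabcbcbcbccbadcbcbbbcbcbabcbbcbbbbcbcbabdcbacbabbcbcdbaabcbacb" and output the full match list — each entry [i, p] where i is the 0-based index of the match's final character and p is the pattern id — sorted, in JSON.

Build automaton:
Trie (insert patterns):
  0='ε' goto b→1 c→5
  1='b' goto c→2
  2='bc' goto b→3
  3='bcb' goto c→4  ←P0
  4='bcbc' goto ·  ←P1
  5='c' goto b→6
  6='cb' goto ·  ←P2

Failure links (BFS by depth):
  fail(1) 'b': from fail(0)=0 chase 'b': 0 ⇒ 0;  out=∅∪out(0)=∅
  fail(5) 'c': from fail(0)=0 chase 'c': 0 ⇒ 0;  out=∅∪out(0)=∅
  fail(2) 'bc': from fail(1)=0 chase 'c': 0 ⇒ 5;  out=∅∪out(5)=∅
  fail(6) 'cb': from fail(5)=0 chase 'b': 0 ⇒ 1;  out={2}∪out(1)={2}
  fail(3) 'bcb': from fail(2)=5 chase 'b': 5 ⇒ 6;  out={0}∪out(6)={0,2}
  fail(4) 'bcbc': from fail(3)=6 chase 'c': 6→1 ⇒ 2;  out={1}∪out(2)={1}

Run:
[0] read 'a'  n0⇒n0
[1] read 'a'  n0⇒n0
[2] read 'c'  n0⇒n5
[3] read 'b'  n5⇒n6  ** P2@[2:3]
[4] read 'c'  n6⇒n2 ·f
[5] read 'b'  n2⇒n3  ** P0@[3:5],P2@[4:5]
[6] read 'c'  n3⇒n4  ** P1@[3:6]
[7] read 'c'  n4⇒n5 ·f
[8] read 'c'  n5⇒n5 ·f
[9] read 'b'  n5⇒n6  ** P2@[8:9]
[10] read 'b'  n6⇒n1 ·f
[11] read 'c'  n1⇒n2
[12] read 'b'  n2⇒n3  ** P0@[10:12],P2@[11:12]
[13] read 'c'  n3⇒n4  ** P1@[10:13]
[14] read 'b'  n4⇒n3 ·f  ** P0@[12:14],P2@[13:14]
[15] read 'c'  n3⇒n4  ** P1@[12:15]
[16] read 'b'  n4⇒n3 ·f  ** P0@[14:16],P2@[15:16]
[17] read 'c'  n3⇒n4  ** P1@[14:17]
[18] read 'a'  n4⇒n0 ·f
[19] read 'b'  n0⇒n1
[20] read 'c'  n1⇒n2
[21] read 'b'  n2⇒n3  ** P0@[19:21],P2@[20:21]
[22] read 'c'  n3⇒n4  ** P1@[19:22]
[23] read 'b'  n4⇒n3 ·f  ** P0@[21:23],P2@[22:23]
[24] read 'c'  n3⇒n4  ** P1@[21:24]
[25] read 'b'  n4⇒n3 ·f  ** P0@[23:25],P2@[24:25]
[26] read 'c'  n3⇒n4  ** P1@[23:26]
[27] read 'c'  n4⇒n5 ·f
[28] read 'b'  n5⇒n6  ** P2@[27:28]
[29] read 'a'  n6⇒n0 ·f
[30] read 'd'  n0⇒n0
[31] read 'c'  n0⇒n5
[32] read 'b'  n5⇒n6  ** P2@[31:32]
[33] read 'c'  n6⇒n2 ·f
[34] read 'b'  n2⇒n3  ** P0@[32:34],P2@[33:34]
[35] read 'b'  n3⇒n1 ·f
[36] read 'b'  n1⇒n1 ·f
[37] read 'c'  n1⇒n2
[38] read 'b'  n2⇒n3  ** P0@[36:38],P2@[37:38]
[39] read 'c'  n3⇒n4  ** P1@[36:39]
[40] read 'b'  n4⇒n3 ·f  ** P0@[38:40],P2@[39:40]
[41] read 'a'  n3⇒n0 ·f
[42] read 'b'  n0⇒n1
[43] read 'c'  n1⇒n2
[44] read 'b'  n2⇒n3  ** P0@[42:44],P2@[43:44]
[45] read 'b'  n3⇒n1 ·f
[46] read 'c'  n1⇒n2
[47] read 'b'  n2⇒n3  ** P0@[45:47],P2@[46:47]
[48] read 'b'  n3⇒n1 ·f
[49] read 'b'  n1⇒n1 ·f
[50] read 'b'  n1⇒n1 ·f
[51] read 'c'  n1⇒n2
[52] read 'b'  n2⇒n3  ** P0@[50:52],P2@[51:52]
[53] read 'c'  n3⇒n4  ** P1@[50:53]
[54] read 'b'  n4⇒n3 ·f  ** P0@[52:54],P2@[53:54]
[55] read 'a'  n3⇒n0 ·f
[56] read 'b'  n0⇒n1
[57] read 'd'  n1⇒n0 ·f
[58] read 'c'  n0⇒n5
[59] read 'b'  n5⇒n6  ** P2@[58:59]
[60] read 'a'  n6⇒n0 ·f
[61] read 'c'  n0⇒n5
[62] read 'b'  n5⇒n6  ** P2@[61:62]
[63] read 'a'  n6⇒n0 ·f
[64] read 'b'  n0⇒n1
[65] read 'b'  n1⇒n1 ·f
[66] read 'c'  n1⇒n2
[67] read 'b'  n2⇒n3  ** P0@[65:67],P2@[66:67]
[68] read 'c'  n3⇒n4  ** P1@[65:68]
[69] read 'd'  n4⇒n0 ·f
[70] read 'b'  n0⇒n1
[71] read 'a'  n1⇒n0 ·f
[72] read 'a'  n0⇒n0
[73] read 'b'  n0⇒n1
[74] read 'c'  n1⇒n2
[75] read 'b'  n2⇒n3  ** P0@[73:75],P2@[74:75]
[76] read 'a'  n3⇒n0 ·f
[77] read 'c'  n0⇒n5
[78] read 'b'  n5⇒n6  ** P2@[77:78]

Matches: [[3,2],[5,0],[5,2],[6,1],[9,2],[12,0],[12,2],[13,1],[14,0],[14,2],[15,1],[16,0],[16,2],[17,1],[21,0],[21,2],[22,1],[23,0],[23,2],[24,1],[25,0],[25,2],[26,1],[28,2],[32,2],[34,0],[34,2],[38,0],[38,2],[39,1],[40,0],[40,2],[44,0],[44,2],[47,0],[47,2],[52,0],[52,2],[53,1],[54,0],[54,2],[59,2],[62,2],[67,0],[67,2],[68,1],[75,0],[75,2],[78,2]]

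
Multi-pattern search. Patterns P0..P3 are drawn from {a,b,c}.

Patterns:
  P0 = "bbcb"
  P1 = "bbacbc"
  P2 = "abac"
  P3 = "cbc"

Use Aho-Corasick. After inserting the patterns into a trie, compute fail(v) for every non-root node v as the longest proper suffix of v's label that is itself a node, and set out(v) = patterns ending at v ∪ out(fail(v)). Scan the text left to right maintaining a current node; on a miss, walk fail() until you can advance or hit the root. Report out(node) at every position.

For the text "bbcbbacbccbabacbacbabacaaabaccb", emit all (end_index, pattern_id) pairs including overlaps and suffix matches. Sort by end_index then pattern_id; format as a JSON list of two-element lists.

Build:
Trie (insert patterns):
  0='ε' goto a→9 b→1 c→13
  1='b' goto b→2
  2='bb' goto a→5 c→3
  3='bbc' goto b→4
  4='bbcb' goto ·  [P0 ends]
  5='bba' goto c→6
  6='bbac' goto b→7
  7='bbacb' goto c→8
  8='bbacbc' goto ·  [P1 ends]
  9='a' goto b→10
  10='ab' goto a→11
  11='aba' goto c→12
  12='abac' goto ·  [P2 ends]
  13='c' goto b→14
  14='cb' goto c→15
  15='cbc' goto ·  [P3 ends]

Failure links (BFS by depth):
  fail(1) 'b': from fail(0)=0 chase 'b': 0 ⇒ 0;  out=∅∪out(0)=∅
  fail(9) 'a': from fail(0)=0 chase 'a': 0 ⇒ 0;  out=∅∪out(0)=∅
  fail(13) 'c': from fail(0)=0 chase 'c': 0 ⇒ 0;  out=∅∪out(0)=∅
  fail(2) 'bb': from fail(1)=0 chase 'b': 0 ⇒ 1;  out=∅∪out(1)=∅
  fail(10) 'ab': from fail(9)=0 chase 'b': 0 ⇒ 1;  out=∅∪out(1)=∅
  fail(14) 'cb': from fail(13)=0 chase 'b': 0 ⇒ 1;  out=∅∪out(1)=∅
  fail(3) 'bbc': from fail(2)=1 chase 'c': 1→0 ⇒ 13;  out=∅∪out(13)=∅
  fail(5) 'bba': from fail(2)=1 chase 'a': 1→0 ⇒ 9;  out=∅∪out(9)=∅
  fail(11) 'aba': from fail(10)=1 chase 'a': 1→0 ⇒ 9;  out=∅∪out(9)=∅
  fail(15) 'cbc': from fail(14)=1 chase 'c': 1→0 ⇒ 13;  out={3}∪out(13)={3}
  fail(4) 'bbcb': from fail(3)=13 chase 'b': 13 ⇒ 14;  out={0}∪out(14)={0}
  fail(6) 'bbac': from fail(5)=9 chase 'c': 9→0 ⇒ 13;  out=∅∪out(13)=∅
  fail(12) 'abac': from fail(11)=9 chase 'c': 9→0 ⇒ 13;  out={2}∪out(13)={2}
  fail(7) 'bbacb': from fail(6)=13 chase 'b': 13 ⇒ 14;  out=∅∪out(14)=∅
  fail(8) 'bbacbc': from fail(7)=14 chase 'c': 14 ⇒ 15;  out={1}∪out(15)={1,3}

Scan:
i=0 'b': node 0→1
i=1 'b': node 1→2
i=2 'c': node 2→3
i=3 'b': node 3→4  emit P0@[0:3]
i=4 'b': node 4→2 (via fail)
i=5 'a': node 2→5
i=6 'c': node 5→6
i=7 'b': node 6→7
i=8 'c': node 7→8  emit P1@[3:8],P3@[6:8]
i=9 'c': node 8→13 (via fail)
i=10 'b': node 13→14
i=11 'a': node 14→9 (via fail)
i=12 'b': node 9→10
i=13 'a': node 10→11
i=14 'c': node 11→12  emit P2@[11:14]
i=15 'b': node 12→14 (via fail)
i=16 'a': node 14→9 (via fail)
i=17 'c': node 9→13 (via fail)
i=18 'b': node 13→14
i=19 'a': node 14→9 (via fail)
i=20 'b': node 9→10
i=21 'a': node 10→11
i=22 'c': node 11→12  emit P2@[19:22]
i=23 'a': node 12→9 (via fail)
i=24 'a': node 9→9 (via fail)
i=25 'a': node 9→9 (via fail)
i=26 'b': node 9→10
i=27 'a': node 10→11
i=28 'c': node 11→12  emit P2@[25:28]
i=29 'c': node 12→13 (via fail)
i=30 'b': node 13→14

All matches (sorted): [[3,0],[8,1],[8,3],[14,2],[22,2],[28,2]]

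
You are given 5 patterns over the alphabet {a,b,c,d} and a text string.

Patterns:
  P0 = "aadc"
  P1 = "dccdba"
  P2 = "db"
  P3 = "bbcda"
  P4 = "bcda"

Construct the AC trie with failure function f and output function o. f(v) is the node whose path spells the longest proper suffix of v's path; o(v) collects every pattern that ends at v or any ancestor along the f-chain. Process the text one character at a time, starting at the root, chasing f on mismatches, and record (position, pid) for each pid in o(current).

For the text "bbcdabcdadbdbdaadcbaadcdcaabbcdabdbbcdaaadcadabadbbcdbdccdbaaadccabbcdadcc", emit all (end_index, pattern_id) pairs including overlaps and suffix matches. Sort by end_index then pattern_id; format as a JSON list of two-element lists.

Build automaton:
Trie (insert patterns):
  n0 'ε': a→1 b→12 d→5
  n1 'a': a→2
  n2 'aa': d→3
  n3 'aad': c→4
  n4 'aadc': ·  [P0 ends]
  n5 'd': b→11 c→6
  n6 'dc': c→7
  n7 'dcc': d→8
  n8 'dccd': b→9
  n9 'dccdb': a→10
  n10 'dccdba': ·  [P1 ends]
  n11 'db': ·  [P2 ends]
  n12 'b': b→13 c→17
  n13 'bb': c→14
  n14 'bbc': d→15
  n15 'bbcd': a→16
  n16 'bbcda': ·  [P3 ends]
  n17 'bc': d→18
  n18 'bcd': a→19
  n19 'bcda': ·  [P4 ends]

BFS fail/out derivation:
  fail(1) 'a': from fail(0)=0 chase 'a': 0 ⇒ 0;  out=∅∪out(0)=∅
  fail(5) 'd': from fail(0)=0 chase 'd': 0 ⇒ 0;  out=∅∪out(0)=∅
  fail(12) 'b': from fail(0)=0 chase 'b': 0 ⇒ 0;  out=∅∪out(0)=∅
  fail(2) 'aa': from fail(1)=0 chase 'a': 0 ⇒ 1;  out=∅∪out(1)=∅
  fail(6) 'dc': from fail(5)=0 chase 'c': 0 ⇒ 0;  out=∅∪out(0)=∅
  fail(11) 'db': from fail(5)=0 chase 'b': 0 ⇒ 12;  out={2}∪out(12)={2}
  fail(13) 'bb': from fail(12)=0 chase 'b': 0 ⇒ 12;  out=∅∪out(12)=∅
  fail(17) 'bc': from fail(12)=0 chase 'c': 0 ⇒ 0;  out=∅∪out(0)=∅
  fail(3) 'aad': from fail(2)=1 chase 'd': 1→0 ⇒ 5;  out=∅∪out(5)=∅
  fail(7) 'dcc': from fail(6)=0 chase 'c': 0 ⇒ 0;  out=∅∪out(0)=∅
  fail(14) 'bbc': from fail(13)=12 chase 'c': 12 ⇒ 17;  out=∅∪out(17)=∅
  fail(18) 'bcd': from fail(17)=0 chase 'd': 0 ⇒ 5;  out=∅∪out(5)=∅
  fail(4) 'aadc': from fail(3)=5 chase 'c': 5 ⇒ 6;  out={0}∪out(6)={0}
  fail(8) 'dccd': from fail(7)=0 chase 'd': 0 ⇒ 5;  out=∅∪out(5)=∅
  fail(15) 'bbcd': from fail(14)=17 chase 'd': 17 ⇒ 18;  out=∅∪out(18)=∅
  fail(19) 'bcda': from fail(18)=5 chase 'a': 5→0 ⇒ 1;  out={4}∪out(1)={4}
  fail(9) 'dccdb': from fail(8)=5 chase 'b': 5 ⇒ 11;  out=∅∪out(11)={2}
  fail(16) 'bbcda': from fail(15)=18 chase 'a': 18 ⇒ 19;  out={3}∪out(19)={3,4}
  fail(10) 'dccdba': from fail(9)=11 chase 'a': 11→12→0 ⇒ 1;  out={1}∪out(1)={1}

Scan:
i=0 'b': node 0→12
i=1 'b': node 12→13
i=2 'c': node 13→14
i=3 'd': node 14→15
i=4 'a': node 15→16  ** P3@[0:4],P4@[1:4]
i=5 'b': node 16→12 (via fail)
i=6 'c': node 12→17
i=7 'd': node 17→18
i=8 'a': node 18→19  ** P4@[5:8]
i=9 'd': node 19→5 (via fail)
i=10 'b': node 5→11  ** P2@[9:10]
i=11 'd': node 11→5 (via fail)
i=12 'b': node 5→11  ** P2@[11:12]
i=13 'd': node 11→5 (via fail)
i=14 'a': node 5→1 (via fail)
i=15 'a': node 1→2
i=16 'd': node 2→3
i=17 'c': node 3→4  ** P0@[14:17]
i=18 'b': node 4→12 (via fail)
i=19 'a': node 12→1 (via fail)
i=20 'a': node 1→2
i=21 'd': node 2→3
i=22 'c': node 3→4  ** P0@[19:22]
i=23 'd': node 4→5 (via fail)
i=24 'c': node 5→6
i=25 'a': node 6→1 (via fail)
i=26 'a': node 1→2
i=27 'b': node 2→12 (via fail)
i=28 'b': node 12→13
i=29 'c': node 13→14
i=30 'd': node 14→15
i=31 'a': node 15→16  ** P3@[27:31],P4@[28:31]
i=32 'b': node 16→12 (via fail)
i=33 'd': node 12→5 (via fail)
i=34 'b': node 5→11  ** P2@[33:34]
i=35 'b': node 11→13 (via fail)
i=36 'c': node 13→14
i=37 'd': node 14→15
i=38 'a': node 15→16  ** P3@[34:38],P4@[35:38]
i=39 'a': node 16→2 (via fail)
i=40 'a': node 2→2 (via fail)
i=41 'd': node 2→3
i=42 'c': node 3→4  ** P0@[39:42]
i=43 'a': node 4→1 (via fail)
i=44 'd': node 1→5 (via fail)
i=45 'a': node 5→1 (via fail)
i=46 'b': node 1→12 (via fail)
i=47 'a': node 12→1 (via fail)
i=48 'd': node 1→5 (via fail)
i=49 'b': node 5→11  ** P2@[48:49]
i=50 'b': node 11→13 (via fail)
i=51 'c': node 13→14
i=52 'd': node 14→15
i=53 'b': node 15→11 (via fail)  ** P2@[52:53]
i=54 'd': node 11→5 (via fail)
i=55 'c': node 5→6
i=56 'c': node 6→7
i=57 'd': node 7→8
i=58 'b': node 8→9  ** P2@[57:58]
i=59 'a': node 9→10  ** P1@[54:59]
i=60 'a': node 10→2 (via fail)
i=61 'a': node 2→2 (via fail)
i=62 'd': node 2→3
i=63 'c': node 3→4  ** P0@[60:63]
i=64 'c': node 4→7 (via fail)
i=65 'a': node 7→1 (via fail)
i=66 'b': node 1→12 (via fail)
i=67 'b': node 12→13
i=68 'c': node 13→14
i=69 'd': node 14→15
i=70 'a': node 15→16  ** P3@[66:70],P4@[67:70]
i=71 'd': node 16→5 (via fail)
i=72 'c': node 5→6
i=73 'c': node 6→7

Matches: [[4,3],[4,4],[8,4],[10,2],[12,2],[17,0],[22,0],[31,3],[31,4],[34,2],[38,3],[38,4],[42,0],[49,2],[53,2],[58,2],[59,1],[63,0],[70,3],[70,4]]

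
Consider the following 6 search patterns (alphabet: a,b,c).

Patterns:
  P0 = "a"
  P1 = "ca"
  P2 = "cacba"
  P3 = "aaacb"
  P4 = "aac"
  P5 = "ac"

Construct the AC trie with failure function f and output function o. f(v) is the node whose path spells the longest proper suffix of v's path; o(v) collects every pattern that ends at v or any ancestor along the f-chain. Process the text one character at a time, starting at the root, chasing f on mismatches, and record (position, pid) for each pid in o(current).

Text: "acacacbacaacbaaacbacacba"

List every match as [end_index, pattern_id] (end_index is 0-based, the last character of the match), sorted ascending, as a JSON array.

Build:
Trie (insert patterns):
  n0 'ε': a→1 c→2
  n1 'a': a→7 c→12  ←P0
  n2 'c': a→3
  n3 'ca': c→4  ←P1
  n4 'cac': b→5
  n5 'cacb': a→6
  n6 'cacba': ·  ←P2
  n7 'aa': a→8 c→11
  n8 'aaa': c→9
  n9 'aaac': b→10
  n10 'aaacb': ·  ←P3
  n11 'aac': ·  ←P4
  n12 'ac': ·  ←P5

Failure links (BFS by depth):
  n1('a'): parent n0 fail=0; on 'a' 0 → fail=0;  out {0}∪∅={0}
  n2('c'): parent n0 fail=0; on 'c' 0 → fail=0;  out ∅∪∅=∅
  n3('ca'): parent n2 fail=0; on 'a' 0 → fail=1;  out {1}∪{0}={0,1}
  n7('aa'): parent n1 fail=0; on 'a' 0 → fail=1;  out ∅∪{0}={0}
  n12('ac'): parent n1 fail=0; on 'c' 0 → fail=2;  out {5}∪∅={5}
  n4('cac'): parent n3 fail=1; on 'c' 1 → fail=12;  out ∅∪{5}={5}
  n8('aaa'): parent n7 fail=1; on 'a' 1 → fail=7;  out ∅∪{0}={0}
  n11('aac'): parent n7 fail=1; on 'c' 1 → fail=12;  out {4}∪{5}={4,5}
  n5('cacb'): parent n4 fail=12; on 'b' 12→2→0 → fail=0;  out ∅∪∅=∅
  n9('aaac'): parent n8 fail=7; on 'c' 7 → fail=11;  out ∅∪{4,5}={4,5}
  n6('cacba'): parent n5 fail=0; on 'a' 0 → fail=1;  out {2}∪{0}={0,2}
  n10('aaacb'): parent n9 fail=11; on 'b' 11→12→2→0 → fail=0;  out {3}∪∅={3}

Run:
i=0 'a': node 0→1  emit P0@[0:0]
i=1 'c': node 1→12  emit P5@[0:1]
i=2 'a': node 12→3 (fail-walked)  emit P0@[2:2],P1@[1:2]
i=3 'c': node 3→4  emit P5@[2:3]
i=4 'a': node 4→3 (fail-walked)  emit P0@[4:4],P1@[3:4]
i=5 'c': node 3→4  emit P5@[4:5]
i=6 'b': node 4→5
i=7 'a': node 5→6  emit P0@[7:7],P2@[3:7]
i=8 'c': node 6→12 (fail-walked)  emit P5@[7:8]
i=9 'a': node 12→3 (fail-walked)  emit P0@[9:9],P1@[8:9]
i=10 'a': node 3→7 (fail-walked)  emit P0@[10:10]
i=11 'c': node 7→11  emit P4@[9:11],P5@[10:11]
i=12 'b': node 11→0 (fail-walked)
i=13 'a': node 0→1  emit P0@[13:13]
i=14 'a': node 1→7  emit P0@[14:14]
i=15 'a': node 7→8  emit P0@[15:15]
i=16 'c': node 8→9  emit P4@[14:16],P5@[15:16]
i=17 'b': node 9→10  emit P3@[13:17]
i=18 'a': node 10→1 (fail-walked)  emit P0@[18:18]
i=19 'c': node 1→12  emit P5@[18:19]
i=20 'a': node 12→3 (fail-walked)  emit P0@[20:20],P1@[19:20]
i=21 'c': node 3→4  emit P5@[20:21]
i=22 'b': node 4→5
i=23 'a': node 5→6  emit P0@[23:23],P2@[19:23]

All matches (sorted): [[0,0],[1,5],[2,0],[2,1],[3,5],[4,0],[4,1],[5,5],[7,0],[7,2],[8,5],[9,0],[9,1],[10,0],[11,4],[11,5],[13,0],[14,0],[15,0],[16,4],[16,5],[17,3],[18,0],[19,5],[20,0],[20,1],[21,5],[23,0],[23,2]]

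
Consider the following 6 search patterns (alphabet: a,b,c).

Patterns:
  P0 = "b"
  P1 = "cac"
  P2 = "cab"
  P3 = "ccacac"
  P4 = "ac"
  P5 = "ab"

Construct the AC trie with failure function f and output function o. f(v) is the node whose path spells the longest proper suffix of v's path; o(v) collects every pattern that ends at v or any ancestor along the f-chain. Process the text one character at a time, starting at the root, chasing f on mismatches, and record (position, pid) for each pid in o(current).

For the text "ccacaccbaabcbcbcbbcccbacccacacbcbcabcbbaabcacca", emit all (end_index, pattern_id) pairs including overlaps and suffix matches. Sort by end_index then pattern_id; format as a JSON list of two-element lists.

Build automaton:
Trie nodes:
  n0 'ε': a→11 b→1 c→2
  n1 'b': ·  [P0 ends]
  n2 'c': a→3 c→6
  n3 'ca': b→5 c→4
  n4 'cac': ·  [P1 ends]
  n5 'cab': ·  [P2 ends]
  n6 'cc': a→7
  n7 'cca': c→8
  n8 'ccac': a→9
  n9 'ccaca': c→10
  n10 'ccacac': ·  [P3 ends]
  n11 'a': b→13 c→12
  n12 'ac': ·  [P4 ends]
  n13 'ab': ·  [P5 ends]

Failure links (BFS by depth):
  fail(1) 'b': from fail(0)=0 chase 'b': 0 ⇒ 0;  out={0}∪out(0)={0}
  fail(2) 'c': from fail(0)=0 chase 'c': 0 ⇒ 0;  out=∅∪out(0)=∅
  fail(11) 'a': from fail(0)=0 chase 'a': 0 ⇒ 0;  out=∅∪out(0)=∅
  fail(3) 'ca': from fail(2)=0 chase 'a': 0 ⇒ 11;  out=∅∪out(11)=∅
  fail(6) 'cc': from fail(2)=0 chase 'c': 0 ⇒ 2;  out=∅∪out(2)=∅
  fail(12) 'ac': from fail(11)=0 chase 'c': 0 ⇒ 2;  out={4}∪out(2)={4}
  fail(13) 'ab': from fail(11)=0 chase 'b': 0 ⇒ 1;  out={5}∪out(1)={0,5}
  fail(4) 'cac': from fail(3)=11 chase 'c': 11 ⇒ 12;  out={1}∪out(12)={1,4}
  fail(5) 'cab': from fail(3)=11 chase 'b': 11 ⇒ 13;  out={2}∪out(13)={0,2,5}
  fail(7) 'cca': from fail(6)=2 chase 'a': 2 ⇒ 3;  out=∅∪out(3)=∅
  fail(8) 'ccac': from fail(7)=3 chase 'c': 3 ⇒ 4;  out=∅∪out(4)={1,4}
  fail(9) 'ccaca': from fail(8)=4 chase 'a': 4→12→2 ⇒ 3;  out=∅∪out(3)=∅
  fail(10) 'ccacac': from fail(9)=3 chase 'c': 3 ⇒ 4;  out={3}∪out(4)={1,3,4}

Text stream:
pos 0 'c': at 2
pos 1 'c': at 6
pos 2 'a': at 7
pos 3 'c': at 8  ** P1@[1:3],P4@[2:3]
pos 4 'a': at 9
pos 5 'c': at 10  ** P1@[3:5],P3@[0:5],P4@[4:5]
pos 6 'c': at 6 (via fail)
pos 7 'b': at 1 (via fail)  ** P0@[7:7]
pos 8 'a': at 11 (via fail)
pos 9 'a': at 11 (via fail)
pos 10 'b': at 13  ** P0@[10:10],P5@[9:10]
pos 11 'c': at 2 (via fail)
pos 12 'b': at 1 (via fail)  ** P0@[12:12]
pos 13 'c': at 2 (via fail)
pos 14 'b': at 1 (via fail)  ** P0@[14:14]
pos 15 'c': at 2 (via fail)
pos 16 'b': at 1 (via fail)  ** P0@[16:16]
pos 17 'b': at 1 (via fail)  ** P0@[17:17]
pos 18 'c': at 2 (via fail)
pos 19 'c': at 6
pos 20 'c': at 6 (via fail)
pos 21 'b': at 1 (via fail)  ** P0@[21:21]
pos 22 'a': at 11 (via fail)
pos 23 'c': at 12  ** P4@[22:23]
pos 24 'c': at 6 (via fail)
pos 25 'c': at 6 (via fail)
pos 26 'a': at 7
pos 27 'c': at 8  ** P1@[25:27],P4@[26:27]
pos 28 'a': at 9
pos 29 'c': at 10  ** P1@[27:29],P3@[24:29],P4@[28:29]
pos 30 'b': at 1 (via fail)  ** P0@[30:30]
pos 31 'c': at 2 (via fail)
pos 32 'b': at 1 (via fail)  ** P0@[32:32]
pos 33 'c': at 2 (via fail)
pos 34 'a': at 3
pos 35 'b': at 5  ** P0@[35:35],P2@[33:35],P5@[34:35]
pos 36 'c': at 2 (via fail)
pos 37 'b': at 1 (via fail)  ** P0@[37:37]
pos 38 'b': at 1 (via fail)  ** P0@[38:38]
pos 39 'a': at 11 (via fail)
pos 40 'a': at 11 (via fail)
pos 41 'b': at 13  ** P0@[41:41],P5@[40:41]
pos 42 'c': at 2 (via fail)
pos 43 'a': at 3
pos 44 'c': at 4  ** P1@[42:44],P4@[43:44]
pos 45 'c': at 6 (via fail)
pos 46 'a': at 7

All matches (sorted): [[3,1],[3,4],[5,1],[5,3],[5,4],[7,0],[10,0],[10,5],[12,0],[14,0],[16,0],[17,0],[21,0],[23,4],[27,1],[27,4],[29,1],[29,3],[29,4],[30,0],[32,0],[35,0],[35,2],[35,5],[37,0],[38,0],[41,0],[41,5],[44,1],[44,4]]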